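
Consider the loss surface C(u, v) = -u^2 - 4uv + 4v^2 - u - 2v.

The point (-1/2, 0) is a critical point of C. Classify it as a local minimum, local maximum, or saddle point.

saddle point

The Hessian of C is constant: H = [[-2, -4], [-4, 8]].
det(H) = (-2)·8 − (-4)² = -32.
Since det(H) < 0, H is indefinite and the critical point is a saddle point.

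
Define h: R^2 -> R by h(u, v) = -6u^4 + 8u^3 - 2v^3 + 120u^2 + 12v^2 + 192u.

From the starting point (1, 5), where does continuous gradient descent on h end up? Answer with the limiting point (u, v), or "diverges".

diverges

h is separable, so gradient descent decouples: u follows -∂h/∂u, v follows -∂h/∂v.
∂h/∂u = -24(u - 4)(u + 1)(u + 2); at u=1 this is 432, so u decreases.
∂h/∂v = -6v(v - 4); at v=5 this is -30, so v increases.
The v-coordinate has no critical point in that direction and runs off to infinity.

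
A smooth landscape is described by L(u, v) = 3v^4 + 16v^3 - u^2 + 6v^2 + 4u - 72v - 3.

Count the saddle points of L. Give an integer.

2

L separates as a function of u plus a function of v, so ∇L=0 decouples.
∂L/∂u = -2(u - 2) = 0 at u ∈ {2}; ∂L/∂v = 12(v - 1)(v + 2)(v + 3) = 0 at v ∈ {-3, -2, 1}.
The Hessian is diagonal: diag(L_uu, L_vv). Second derivatives: L_uu(2)=-2; L_vv(-3)=48, L_vv(-2)=-36, L_vv(1)=144.
Saddle points occur where the two diagonal entries have opposite signs: (2, -3), (2, 1). Count: 2.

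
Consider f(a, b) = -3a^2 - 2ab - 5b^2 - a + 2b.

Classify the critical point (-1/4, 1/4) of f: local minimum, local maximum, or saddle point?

The Hessian of f is constant: H = [[-6, -2], [-2, -10]].
det(H) = (-6)·(-10) − (-2)² = 56.
det(H) > 0 and tr(H) = -16 < 0, so H is negative definite and the point is a local maximum.

local maximum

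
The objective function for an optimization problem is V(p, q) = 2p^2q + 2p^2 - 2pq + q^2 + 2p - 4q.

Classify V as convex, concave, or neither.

neither

The term 2p^2q is cubic, so the Hessian is not constant.
∂²V/∂p² = 4q + 4, which takes both signs as q varies (negative for sufficiently negative q). A diagonal entry of the Hessian changing sign means the Hessian is neither positive- nor negative-semidefinite on all of R^2.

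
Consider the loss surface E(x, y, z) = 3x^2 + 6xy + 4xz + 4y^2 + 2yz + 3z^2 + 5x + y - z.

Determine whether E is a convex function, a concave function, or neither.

convex

E is quadratic, so its Hessian is the constant matrix H = [[6, 6, 4], [6, 8, 2], [4, 2, 6]].
Leading principal minors: 6, 12, 16.
All positive ⇒ H ≻ 0 ⇒ convex.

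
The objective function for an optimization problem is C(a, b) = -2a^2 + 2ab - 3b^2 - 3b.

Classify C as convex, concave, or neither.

concave

C is quadratic, so its Hessian is the constant matrix H = [[-4, 2], [2, -6]].
det(H) = 20, tr(H) = -10.
det(H) > 0 and tr(H) < 0, so H is negative definite everywhere: concave.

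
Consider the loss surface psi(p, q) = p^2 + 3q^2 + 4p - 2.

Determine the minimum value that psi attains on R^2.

-6

psi(p,q) separates as A(p) + B(q) − 2, so its minimum is min A + min B − 2.
A'(p) = 2p + 4 vanishes at p ∈ {-2}; B'(q) = 6q vanishes at q ∈ {0}.
Local minima of A (where A''>0): A(-2)=-4. Local minima of B: B(0)=0.
So the global minimum of psi is A(-2) + B(0) − 2 = -4 + 0 − 2 = -6, attained at (-2, 0).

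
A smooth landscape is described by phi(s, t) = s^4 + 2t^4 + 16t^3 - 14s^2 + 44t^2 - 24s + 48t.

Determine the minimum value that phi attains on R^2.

-135

phi(s,t) separates as P(s) + Q(t), so its minimum is min P + min Q.
P'(s) = 4(s - 3)(s + 1)(s + 2) vanishes at s ∈ {-2, -1, 3}; Q'(t) = 8(t + 1)(t + 2)(t + 3) vanishes at t ∈ {-3, -2, -1}.
Local minima of P (where P''>0): P(-2)=8, P(3)=-117. Local minima of Q: Q(-3)=-18, Q(-1)=-18.
So the global minimum of phi is P(3) + Q(-3) = -117 − 18 = -135, attained at (3, -3).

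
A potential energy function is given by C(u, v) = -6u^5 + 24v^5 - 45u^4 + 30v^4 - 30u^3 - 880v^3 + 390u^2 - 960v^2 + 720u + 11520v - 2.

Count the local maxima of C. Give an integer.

C separates as a function of u plus a function of v, so ∇C=0 decouples.
∂C/∂u = -30(u - 2)(u + 1)(u + 3)(u + 4) = 0 at u ∈ {-4, -3, -1, 2}; ∂C/∂v = 120(v - 4)(v - 2)(v + 3)(v + 4) = 0 at v ∈ {-4, -3, 2, 4}.
The Hessian is diagonal: diag(C_uu, C_vv). Second derivatives: C_uu(-4)=540, C_uu(-3)=-300, C_uu(-1)=540, C_uu(2)=-2700; C_vv(-4)=-5760, C_vv(-3)=4200, C_vv(2)=-7200, C_vv(4)=13440.
Local maxima occur where both diagonal entries negative: (-3, -4), (-3, 2), (2, -4), (2, 2). Count: 4.

4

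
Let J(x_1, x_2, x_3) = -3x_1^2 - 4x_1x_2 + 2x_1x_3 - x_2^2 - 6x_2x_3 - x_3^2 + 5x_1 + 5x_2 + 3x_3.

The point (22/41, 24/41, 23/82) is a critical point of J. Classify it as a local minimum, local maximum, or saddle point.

saddle point

The Hessian is constant: H = [[-6, -4, 2], [-4, -2, -6], [2, -6, -2]].
Leading principal minors: Δ₁ = -6, Δ₂ = -4, Δ₃ = 328.
The minors fit neither the all-positive nor the alternating-sign pattern, so H is indefinite: a saddle point.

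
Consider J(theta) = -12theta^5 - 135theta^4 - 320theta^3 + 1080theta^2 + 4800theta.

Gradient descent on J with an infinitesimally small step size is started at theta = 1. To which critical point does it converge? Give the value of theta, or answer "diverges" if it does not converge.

J'(theta) = -60(theta - 2)(theta + 2)(theta + 4)(theta + 5), so J'(1) = 5400.
Gradient descent moves in the -J' direction, i.e. theta is decreasing.
The nearest critical point in that direction is theta = -2, where J'' = 1440 > 0 (a local minimum). The iterate converges there.

-2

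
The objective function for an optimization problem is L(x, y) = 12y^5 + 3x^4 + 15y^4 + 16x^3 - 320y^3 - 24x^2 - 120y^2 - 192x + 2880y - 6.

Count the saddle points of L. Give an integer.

L separates as a function of x plus a function of y, so ∇L=0 decouples.
∂L/∂x = 12(x - 2)(x + 2)(x + 4) = 0 at x ∈ {-4, -2, 2}; ∂L/∂y = 60(y - 3)(y - 2)(y + 2)(y + 4) = 0 at y ∈ {-4, -2, 2, 3}.
The Hessian is diagonal: diag(L_xx, L_yy). Second derivatives: L_xx(-4)=144, L_xx(-2)=-96, L_xx(2)=288; L_yy(-4)=-5040, L_yy(-2)=2400, L_yy(2)=-1440, L_yy(3)=2100.
Saddle points occur where the two diagonal entries have opposite signs: (-4, -4), (-4, 2), (-2, -2), (-2, 3), (2, -4), (2, 2). Count: 6.

6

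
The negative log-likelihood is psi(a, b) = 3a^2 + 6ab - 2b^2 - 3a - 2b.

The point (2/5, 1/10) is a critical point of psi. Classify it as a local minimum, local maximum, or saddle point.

saddle point

The Hessian of psi is constant: H = [[6, 6], [6, -4]].
det(H) = 6·(-4) − 6² = -60.
Since det(H) < 0, H is indefinite and the critical point is a saddle point.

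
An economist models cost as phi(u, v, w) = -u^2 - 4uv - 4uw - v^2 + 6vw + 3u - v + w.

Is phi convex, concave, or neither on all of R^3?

neither

phi is quadratic, so its Hessian is the constant matrix H = [[-2, -4, -4], [-4, -2, 6], [-4, 6, 0]].
Leading principal minors: -2, -12, 296.
Neither pattern holds ⇒ H is indefinite ⇒ neither convex nor concave.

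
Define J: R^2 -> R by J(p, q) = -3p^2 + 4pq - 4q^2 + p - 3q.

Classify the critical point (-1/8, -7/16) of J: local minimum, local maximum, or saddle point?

local maximum

The Hessian of J is constant: H = [[-6, 4], [4, -8]].
det(H) = (-6)·(-8) − 4² = 32.
det(H) > 0 and tr(H) = -14 < 0, so H is negative definite and the point is a local maximum.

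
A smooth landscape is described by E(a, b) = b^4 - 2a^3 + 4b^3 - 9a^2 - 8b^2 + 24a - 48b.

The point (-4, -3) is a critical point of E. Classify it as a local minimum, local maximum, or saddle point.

The mixed partial ∂²E/∂a∂b is 0, so the Hessian at any point is diag(E_aa, E_bb) = diag(-6(2a + 3), 4(3b^2 + 6b - 4)).
At (-4, -3): H = diag(30, 20).
Both eigenvalues are positive, so H is positive definite: a local minimum.

local minimum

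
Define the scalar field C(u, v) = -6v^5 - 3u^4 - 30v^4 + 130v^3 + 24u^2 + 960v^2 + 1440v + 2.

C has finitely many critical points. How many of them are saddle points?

6

C separates as a function of u plus a function of v, so ∇C=0 decouples.
∂C/∂u = -12u(u - 2)(u + 2) = 0 at u ∈ {-2, 0, 2}; ∂C/∂v = -30(v - 4)(v + 1)(v + 3)(v + 4) = 0 at v ∈ {-4, -3, -1, 4}.
The Hessian is diagonal: diag(C_uu, C_vv). Second derivatives: C_uu(-2)=-96, C_uu(0)=48, C_uu(2)=-96; C_vv(-4)=720, C_vv(-3)=-420, C_vv(-1)=900, C_vv(4)=-8400.
Saddle points occur where the two diagonal entries have opposite signs: (-2, -4), (-2, -1), (0, -3), (0, 4), (2, -4), (2, -1). Count: 6.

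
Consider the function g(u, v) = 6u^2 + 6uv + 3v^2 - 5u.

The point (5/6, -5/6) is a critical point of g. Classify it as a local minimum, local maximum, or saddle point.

The Hessian of g is constant: H = [[12, 6], [6, 6]].
det(H) = 12·6 − 6² = 36.
det(H) > 0 and tr(H) = 18 > 0, so H is positive definite and the point is a local minimum.

local minimum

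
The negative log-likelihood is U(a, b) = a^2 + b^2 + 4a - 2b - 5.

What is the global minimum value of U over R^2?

U(a,b) separates as P(a) + Q(b) − 5, so its minimum is min P + min Q − 5.
P'(a) = 2a + 4 vanishes at a ∈ {-2}; Q'(b) = 2b - 2 vanishes at b ∈ {1}.
Local minima of P (where P''>0): P(-2)=-4. Local minima of Q: Q(1)=-1.
So the global minimum of U is P(-2) + Q(1) − 5 = -4 − 1 − 5 = -10, attained at (-2, 1).

-10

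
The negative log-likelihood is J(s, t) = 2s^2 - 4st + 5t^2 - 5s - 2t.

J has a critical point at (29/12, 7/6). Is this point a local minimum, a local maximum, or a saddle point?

local minimum

The Hessian of J is constant: H = [[4, -4], [-4, 10]].
det(H) = 4·10 − (-4)² = 24.
det(H) > 0 and tr(H) = 14 > 0, so H is positive definite and the point is a local minimum.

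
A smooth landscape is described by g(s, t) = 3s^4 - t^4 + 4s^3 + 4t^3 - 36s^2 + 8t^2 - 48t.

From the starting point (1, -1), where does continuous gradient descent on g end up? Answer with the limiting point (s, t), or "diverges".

(2, 2)

g is separable, so gradient descent decouples: s follows -∂g/∂s, t follows -∂g/∂t.
∂g/∂s = 12s(s - 2)(s + 3); at s=1 this is -48, so s increases.
∂g/∂t = -4(t - 3)(t - 2)(t + 2); at t=-1 this is -48, so t increases.
s converges to its nearest critical value 2 (a local min of the s-part); t converges to 2. The iterate converges to (2, 2).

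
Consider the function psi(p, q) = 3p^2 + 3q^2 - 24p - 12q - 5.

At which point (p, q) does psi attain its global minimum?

psi(p,q) separates as A(p) + B(q) − 5, so its minimum is min A + min B − 5.
A'(p) = 6p - 24 vanishes at p ∈ {4}; B'(q) = 6q - 12 vanishes at q ∈ {2}.
Local minima of A (where A''>0): A(4)=-48. Local minima of B: B(2)=-12.
So the global minimum of psi is A(4) + B(2) − 5 = -48 − 12 − 5 = -65, attained at (4, 2).

(4, 2)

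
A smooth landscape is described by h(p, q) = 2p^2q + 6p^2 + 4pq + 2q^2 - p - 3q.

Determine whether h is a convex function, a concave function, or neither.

The term 2p^2q is cubic, so the Hessian is not constant.
∂²h/∂p² = 4q + 12, which takes both signs as q varies (negative for sufficiently negative q). A diagonal entry of the Hessian changing sign means the Hessian is neither positive- nor negative-semidefinite on all of R^2.

neither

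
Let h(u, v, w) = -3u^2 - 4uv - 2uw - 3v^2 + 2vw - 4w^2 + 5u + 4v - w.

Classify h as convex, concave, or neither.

concave

h is quadratic, so its Hessian is the constant matrix H = [[-6, -4, -2], [-4, -6, 2], [-2, 2, -8]].
Leading principal minors: -6, 20, -80.
Signs alternate −, +, − ⇒ H ≺ 0 ⇒ concave.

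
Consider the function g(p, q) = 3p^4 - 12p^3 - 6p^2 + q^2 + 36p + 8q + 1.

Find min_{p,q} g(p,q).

-42

g(p,q) separates as A(p) + B(q) + 1, so its minimum is min A + min B + 1.
A'(p) = 12(p - 3)(p - 1)(p + 1) vanishes at p ∈ {-1, 1, 3}; B'(q) = 2q + 8 vanishes at q ∈ {-4}.
Local minima of A (where A''>0): A(-1)=-27, A(3)=-27. Local minima of B: B(-4)=-16.
So the global minimum of g is A(-1) + B(-4) + 1 = -27 − 16 + 1 = -42, attained at (-1, -4).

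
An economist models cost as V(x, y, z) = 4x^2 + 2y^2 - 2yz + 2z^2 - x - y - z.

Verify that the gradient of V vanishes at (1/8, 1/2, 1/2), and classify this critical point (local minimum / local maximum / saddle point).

∇V = (8x - 1, 4y - 2z - 1, -2y + 4z - 1); substituting (1/8, 1/2, 1/2) gives ∇V = (0, 0, 0), so (1/8, 1/2, 1/2) is indeed a critical point.
The Hessian is constant: H = [[8, 0, 0], [0, 4, -2], [0, -2, 4]].
Leading principal minors: Δ₁ = 8, Δ₂ = 32, Δ₃ = 96.
All leading minors are positive, so H is positive definite: a local minimum.

local minimum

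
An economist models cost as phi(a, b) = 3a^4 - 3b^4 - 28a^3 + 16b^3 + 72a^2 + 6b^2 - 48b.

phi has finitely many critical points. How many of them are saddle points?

5

phi separates as a function of a plus a function of b, so ∇phi=0 decouples.
∂phi/∂a = 12a(a - 4)(a - 3) = 0 at a ∈ {0, 3, 4}; ∂phi/∂b = -12(b - 4)(b - 1)(b + 1) = 0 at b ∈ {-1, 1, 4}.
The Hessian is diagonal: diag(phi_aa, phi_bb). Second derivatives: phi_aa(0)=144, phi_aa(3)=-36, phi_aa(4)=48; phi_bb(-1)=-120, phi_bb(1)=72, phi_bb(4)=-180.
Saddle points occur where the two diagonal entries have opposite signs: (0, -1), (0, 4), (3, 1), (4, -1), (4, 4). Count: 5.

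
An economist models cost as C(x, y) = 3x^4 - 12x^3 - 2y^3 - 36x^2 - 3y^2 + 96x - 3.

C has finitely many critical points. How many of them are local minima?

C separates as a function of x plus a function of y, so ∇C=0 decouples.
∂C/∂x = 12(x - 4)(x - 1)(x + 2) = 0 at x ∈ {-2, 1, 4}; ∂C/∂y = -6y(y + 1) = 0 at y ∈ {-1, 0}.
The Hessian is diagonal: diag(C_xx, C_yy). Second derivatives: C_xx(-2)=216, C_xx(1)=-108, C_xx(4)=216; C_yy(-1)=6, C_yy(0)=-6.
Local minima occur where both diagonal entries positive: (-2, -1), (4, -1). Count: 2.

2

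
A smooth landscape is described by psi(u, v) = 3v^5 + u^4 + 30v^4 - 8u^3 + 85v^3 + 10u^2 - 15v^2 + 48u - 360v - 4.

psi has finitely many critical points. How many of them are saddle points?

psi separates as a function of u plus a function of v, so ∇psi=0 decouples.
∂psi/∂u = 4(u - 4)(u - 3)(u + 1) = 0 at u ∈ {-1, 3, 4}; ∂psi/∂v = 15(v - 1)(v + 2)(v + 3)(v + 4) = 0 at v ∈ {-4, -3, -2, 1}.
The Hessian is diagonal: diag(psi_uu, psi_vv). Second derivatives: psi_uu(-1)=80, psi_uu(3)=-16, psi_uu(4)=20; psi_vv(-4)=-150, psi_vv(-3)=60, psi_vv(-2)=-90, psi_vv(1)=900.
Saddle points occur where the two diagonal entries have opposite signs: (-1, -4), (-1, -2), (3, -3), (3, 1), (4, -4), (4, -2). Count: 6.

6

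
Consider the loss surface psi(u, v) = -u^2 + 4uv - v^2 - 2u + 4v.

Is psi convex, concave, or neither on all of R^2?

neither

psi is quadratic, so its Hessian is the constant matrix H = [[-2, 4], [4, -2]].
det(H) = -12, tr(H) = -4.
det(H) < 0, so H is indefinite: neither convex nor concave.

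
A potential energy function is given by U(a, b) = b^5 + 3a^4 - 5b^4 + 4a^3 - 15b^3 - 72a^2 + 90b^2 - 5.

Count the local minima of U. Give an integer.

U separates as a function of a plus a function of b, so ∇U=0 decouples.
∂U/∂a = 12a(a - 3)(a + 4) = 0 at a ∈ {-4, 0, 3}; ∂U/∂b = 5b(b - 4)(b - 3)(b + 3) = 0 at b ∈ {-3, 0, 3, 4}.
The Hessian is diagonal: diag(U_aa, U_bb). Second derivatives: U_aa(-4)=336, U_aa(0)=-144, U_aa(3)=252; U_bb(-3)=-630, U_bb(0)=180, U_bb(3)=-90, U_bb(4)=140.
Local minima occur where both diagonal entries positive: (-4, 0), (-4, 4), (3, 0), (3, 4). Count: 4.

4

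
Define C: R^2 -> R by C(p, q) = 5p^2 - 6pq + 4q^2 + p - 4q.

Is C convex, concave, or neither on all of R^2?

C is quadratic, so its Hessian is the constant matrix H = [[10, -6], [-6, 8]].
det(H) = 44, tr(H) = 18.
det(H) > 0 and tr(H) > 0, so H is positive definite everywhere: convex.

convex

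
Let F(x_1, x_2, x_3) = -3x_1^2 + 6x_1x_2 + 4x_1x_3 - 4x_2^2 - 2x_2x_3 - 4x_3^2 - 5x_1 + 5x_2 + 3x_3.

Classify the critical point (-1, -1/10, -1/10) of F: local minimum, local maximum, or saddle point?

local maximum

The Hessian is constant: H = [[-6, 6, 4], [6, -8, -2], [4, -2, -8]].
Leading principal minors: Δ₁ = -6, Δ₂ = 12, Δ₃ = -40.
The minors alternate sign starting negative (−, +, −), so H is negative definite: a local maximum.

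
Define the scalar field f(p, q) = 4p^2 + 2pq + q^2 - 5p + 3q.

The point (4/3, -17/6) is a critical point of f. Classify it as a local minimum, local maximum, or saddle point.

local minimum

The Hessian of f is constant: H = [[8, 2], [2, 2]].
det(H) = 8·2 − 2² = 12.
det(H) > 0 and tr(H) = 10 > 0, so H is positive definite and the point is a local minimum.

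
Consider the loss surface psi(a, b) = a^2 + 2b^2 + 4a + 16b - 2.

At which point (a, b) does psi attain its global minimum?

(-2, -4)

psi(a,b) separates as P(a) + Q(b) − 2, so its minimum is min P + min Q − 2.
P'(a) = 2a + 4 vanishes at a ∈ {-2}; Q'(b) = 4b + 16 vanishes at b ∈ {-4}.
Local minima of P (where P''>0): P(-2)=-4. Local minima of Q: Q(-4)=-32.
So the global minimum of psi is P(-2) + Q(-4) − 2 = -4 − 32 − 2 = -38, attained at (-2, -4).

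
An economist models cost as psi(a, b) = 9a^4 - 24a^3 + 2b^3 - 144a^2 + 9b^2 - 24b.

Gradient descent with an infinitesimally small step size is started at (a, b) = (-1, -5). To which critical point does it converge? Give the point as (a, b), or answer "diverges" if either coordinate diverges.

psi is separable, so gradient descent decouples: a follows -∂psi/∂a, b follows -∂psi/∂b.
∂psi/∂a = 36a(a - 4)(a + 2); at a=-1 this is 180, so a decreases.
∂psi/∂b = 6(b - 1)(b + 4); at b=-5 this is 36, so b decreases.
The b-coordinate has no critical point in that direction and runs off to infinity.

diverges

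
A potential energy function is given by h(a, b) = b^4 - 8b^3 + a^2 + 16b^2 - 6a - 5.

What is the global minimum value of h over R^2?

-14

h(a,b) separates as P(a) + Q(b) − 5, so its minimum is min P + min Q − 5.
P'(a) = 2a - 6 vanishes at a ∈ {3}; Q'(b) = 4b(b - 4)(b - 2) vanishes at b ∈ {0, 2, 4}.
Local minima of P (where P''>0): P(3)=-9. Local minima of Q: Q(0)=0, Q(4)=0.
So the global minimum of h is P(3) + Q(0) − 5 = -9 + 0 − 5 = -14, attained at (3, 0).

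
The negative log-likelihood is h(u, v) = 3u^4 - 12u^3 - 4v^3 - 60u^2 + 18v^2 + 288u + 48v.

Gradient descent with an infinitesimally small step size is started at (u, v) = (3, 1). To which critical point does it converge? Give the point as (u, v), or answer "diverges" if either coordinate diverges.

(4, -1)

h is separable, so gradient descent decouples: u follows -∂h/∂u, v follows -∂h/∂v.
∂h/∂u = 12(u - 4)(u - 2)(u + 3); at u=3 this is -72, so u increases.
∂h/∂v = -12(v - 4)(v + 1); at v=1 this is 72, so v decreases.
u converges to its nearest critical value 4 (a local min of the u-part); v converges to -1. The iterate converges to (4, -1).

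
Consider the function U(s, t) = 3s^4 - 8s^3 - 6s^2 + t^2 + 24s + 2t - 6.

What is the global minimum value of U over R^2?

U(s,t) separates as P(s) + Q(t) − 6, so its minimum is min P + min Q − 6.
P'(s) = 12(s - 2)(s - 1)(s + 1) vanishes at s ∈ {-1, 1, 2}; Q'(t) = 2(t + 1) vanishes at t ∈ {-1}.
Local minima of P (where P''>0): P(-1)=-19, P(2)=8. Local minima of Q: Q(-1)=-1.
So the global minimum of U is P(-1) + Q(-1) − 6 = -19 − 1 − 6 = -26, attained at (-1, -1).

-26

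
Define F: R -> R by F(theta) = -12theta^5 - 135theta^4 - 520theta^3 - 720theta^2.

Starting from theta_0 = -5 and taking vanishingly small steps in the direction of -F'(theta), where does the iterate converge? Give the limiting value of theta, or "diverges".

F'(theta) = -60theta(theta + 2)(theta + 3)(theta + 4), so F'(-5) = -1800.
Gradient descent moves in the -F' direction, i.e. theta is increasing.
The nearest critical point in that direction is theta = -4, where F'' = 480 > 0 (a local minimum). The iterate converges there.

-4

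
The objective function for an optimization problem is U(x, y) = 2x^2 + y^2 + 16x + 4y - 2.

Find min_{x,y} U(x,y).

U(x,y) separates as P(x) + Q(y) − 2, so its minimum is min P + min Q − 2.
P'(x) = 4x + 16 vanishes at x ∈ {-4}; Q'(y) = 2y + 4 vanishes at y ∈ {-2}.
Local minima of P (where P''>0): P(-4)=-32. Local minima of Q: Q(-2)=-4.
So the global minimum of U is P(-4) + Q(-2) − 2 = -32 − 4 − 2 = -38, attained at (-4, -2).

-38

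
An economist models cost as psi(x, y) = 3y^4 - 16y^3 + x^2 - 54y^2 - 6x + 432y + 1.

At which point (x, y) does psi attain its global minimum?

psi(x,y) separates as P(x) + Q(y) + 1, so its minimum is min P + min Q + 1.
P'(x) = 2x - 6 vanishes at x ∈ {3}; Q'(y) = 12(y - 4)(y - 3)(y + 3) vanishes at y ∈ {-3, 3, 4}.
Local minima of P (where P''>0): P(3)=-9. Local minima of Q: Q(-3)=-1107, Q(4)=608.
So the global minimum of psi is P(3) + Q(-3) + 1 = -9 − 1107 + 1 = -1115, attained at (3, -3).

(3, -3)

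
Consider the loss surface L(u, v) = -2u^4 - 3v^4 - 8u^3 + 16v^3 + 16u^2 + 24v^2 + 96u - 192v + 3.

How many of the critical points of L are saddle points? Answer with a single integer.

4

L separates as a function of u plus a function of v, so ∇L=0 decouples.
∂L/∂u = -8(u - 2)(u + 2)(u + 3) = 0 at u ∈ {-3, -2, 2}; ∂L/∂v = -12(v - 4)(v - 2)(v + 2) = 0 at v ∈ {-2, 2, 4}.
The Hessian is diagonal: diag(L_uu, L_vv). Second derivatives: L_uu(-3)=-40, L_uu(-2)=32, L_uu(2)=-160; L_vv(-2)=-288, L_vv(2)=96, L_vv(4)=-144.
Saddle points occur where the two diagonal entries have opposite signs: (-3, 2), (-2, -2), (-2, 4), (2, 2). Count: 4.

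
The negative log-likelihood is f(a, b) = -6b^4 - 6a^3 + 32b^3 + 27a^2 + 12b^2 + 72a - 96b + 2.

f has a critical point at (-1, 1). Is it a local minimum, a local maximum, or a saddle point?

local minimum

The mixed partial ∂²f/∂a∂b is 0, so the Hessian at any point is diag(f_aa, f_bb) = diag(18(-2a + 3), 24(-3b^2 + 8b + 1)).
At (-1, 1): H = diag(90, 144).
Both eigenvalues are positive, so H is positive definite: a local minimum.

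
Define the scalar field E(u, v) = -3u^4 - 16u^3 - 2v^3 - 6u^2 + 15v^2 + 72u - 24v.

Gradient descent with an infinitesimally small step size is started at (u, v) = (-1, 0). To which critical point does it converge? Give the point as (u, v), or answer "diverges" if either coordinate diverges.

(-2, 1)

E is separable, so gradient descent decouples: u follows -∂E/∂u, v follows -∂E/∂v.
∂E/∂u = -12(u - 1)(u + 2)(u + 3); at u=-1 this is 48, so u decreases.
∂E/∂v = -6(v - 4)(v - 1); at v=0 this is -24, so v increases.
u converges to its nearest critical value -2 (a local min of the u-part); v converges to 1. The iterate converges to (-2, 1).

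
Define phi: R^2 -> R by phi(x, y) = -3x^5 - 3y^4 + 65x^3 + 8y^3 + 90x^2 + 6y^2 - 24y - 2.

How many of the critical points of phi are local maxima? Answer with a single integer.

phi separates as a function of x plus a function of y, so ∇phi=0 decouples.
∂phi/∂x = -15x(x - 4)(x + 1)(x + 3) = 0 at x ∈ {-3, -1, 0, 4}; ∂phi/∂y = -12(y - 2)(y - 1)(y + 1) = 0 at y ∈ {-1, 1, 2}.
The Hessian is diagonal: diag(phi_xx, phi_yy). Second derivatives: phi_xx(-3)=630, phi_xx(-1)=-150, phi_xx(0)=180, phi_xx(4)=-2100; phi_yy(-1)=-72, phi_yy(1)=24, phi_yy(2)=-36.
Local maxima occur where both diagonal entries negative: (-1, -1), (-1, 2), (4, -1), (4, 2). Count: 4.

4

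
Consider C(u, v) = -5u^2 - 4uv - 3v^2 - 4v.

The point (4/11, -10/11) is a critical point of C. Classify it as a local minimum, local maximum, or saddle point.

local maximum

The Hessian of C is constant: H = [[-10, -4], [-4, -6]].
det(H) = (-10)·(-6) − (-4)² = 44.
det(H) > 0 and tr(H) = -16 < 0, so H is negative definite and the point is a local maximum.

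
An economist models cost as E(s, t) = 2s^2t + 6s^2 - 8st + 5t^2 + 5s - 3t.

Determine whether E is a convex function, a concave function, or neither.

neither

The term 2s^2t is cubic, so the Hessian is not constant.
∂²E/∂s² = 4t + 12, which takes both signs as t varies (negative for sufficiently negative t). A diagonal entry of the Hessian changing sign means the Hessian is neither positive- nor negative-semidefinite on all of R^2.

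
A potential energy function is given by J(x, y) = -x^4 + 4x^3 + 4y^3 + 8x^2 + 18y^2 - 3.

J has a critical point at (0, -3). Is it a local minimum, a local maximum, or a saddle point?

The mixed partial ∂²J/∂x∂y is 0, so the Hessian at any point is diag(J_xx, J_yy) = diag(4(-3x^2 + 6x + 4), 12(2y + 3)).
At (0, -3): H = diag(16, -36).
The eigenvalues have opposite signs, so H is indefinite: a saddle point.

saddle point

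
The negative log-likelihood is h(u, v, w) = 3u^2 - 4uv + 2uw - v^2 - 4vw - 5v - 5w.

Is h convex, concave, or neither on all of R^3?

h is quadratic, so its Hessian is the constant matrix H = [[6, -4, 2], [-4, -2, -4], [2, -4, 0]].
Leading principal minors: 6, -28, -24.
Neither pattern holds ⇒ H is indefinite ⇒ neither convex nor concave.

neither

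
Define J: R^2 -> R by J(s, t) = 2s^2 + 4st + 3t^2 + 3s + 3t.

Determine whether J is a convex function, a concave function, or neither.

convex

J is quadratic, so its Hessian is the constant matrix H = [[4, 4], [4, 6]].
det(H) = 8, tr(H) = 10.
det(H) > 0 and tr(H) > 0, so H is positive definite everywhere: convex.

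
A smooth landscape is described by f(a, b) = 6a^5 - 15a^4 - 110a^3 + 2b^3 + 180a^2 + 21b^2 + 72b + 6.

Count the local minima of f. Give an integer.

f separates as a function of a plus a function of b, so ∇f=0 decouples.
∂f/∂a = 30a(a - 4)(a - 1)(a + 3) = 0 at a ∈ {-3, 0, 1, 4}; ∂f/∂b = 6(b + 3)(b + 4) = 0 at b ∈ {-4, -3}.
The Hessian is diagonal: diag(f_aa, f_bb). Second derivatives: f_aa(-3)=-2520, f_aa(0)=360, f_aa(1)=-360, f_aa(4)=2520; f_bb(-4)=-6, f_bb(-3)=6.
Local minima occur where both diagonal entries positive: (0, -3), (4, -3). Count: 2.

2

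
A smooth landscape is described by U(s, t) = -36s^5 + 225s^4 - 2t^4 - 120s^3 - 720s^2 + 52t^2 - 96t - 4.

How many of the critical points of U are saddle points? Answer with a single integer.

6

U separates as a function of s plus a function of t, so ∇U=0 decouples.
∂U/∂s = -180s(s - 4)(s - 2)(s + 1) = 0 at s ∈ {-1, 0, 2, 4}; ∂U/∂t = -8(t - 3)(t - 1)(t + 4) = 0 at t ∈ {-4, 1, 3}.
The Hessian is diagonal: diag(U_ss, U_tt). Second derivatives: U_ss(-1)=2700, U_ss(0)=-1440, U_ss(2)=2160, U_ss(4)=-7200; U_tt(-4)=-280, U_tt(1)=80, U_tt(3)=-112.
Saddle points occur where the two diagonal entries have opposite signs: (-1, -4), (-1, 3), (0, 1), (2, -4), (2, 3), (4, 1). Count: 6.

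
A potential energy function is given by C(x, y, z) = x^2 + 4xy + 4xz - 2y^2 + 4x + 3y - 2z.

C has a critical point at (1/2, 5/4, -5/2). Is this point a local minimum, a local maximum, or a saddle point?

The Hessian is constant: H = [[2, 4, 4], [4, -4, 0], [4, 0, 0]].
Leading principal minors: Δ₁ = 2, Δ₂ = -24, Δ₃ = 64.
The minors fit neither the all-positive nor the alternating-sign pattern, so H is indefinite: a saddle point.

saddle point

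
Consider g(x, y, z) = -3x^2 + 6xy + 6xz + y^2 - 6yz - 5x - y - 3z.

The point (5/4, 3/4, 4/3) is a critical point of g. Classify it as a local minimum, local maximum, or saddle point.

The Hessian is constant: H = [[-6, 6, 6], [6, 2, -6], [6, -6, 0]].
Leading principal minors: Δ₁ = -6, Δ₂ = -48, Δ₃ = -288.
The minors fit neither the all-positive nor the alternating-sign pattern, so H is indefinite: a saddle point.

saddle point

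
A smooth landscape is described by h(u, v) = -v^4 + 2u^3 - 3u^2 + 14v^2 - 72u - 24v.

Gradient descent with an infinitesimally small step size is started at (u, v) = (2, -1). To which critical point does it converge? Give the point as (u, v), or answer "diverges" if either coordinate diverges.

h is separable, so gradient descent decouples: u follows -∂h/∂u, v follows -∂h/∂v.
∂h/∂u = 6(u - 4)(u + 3); at u=2 this is -60, so u increases.
∂h/∂v = -4(v - 2)(v - 1)(v + 3); at v=-1 this is -48, so v increases.
u converges to its nearest critical value 4 (a local min of the u-part); v converges to 1. The iterate converges to (4, 1).

(4, 1)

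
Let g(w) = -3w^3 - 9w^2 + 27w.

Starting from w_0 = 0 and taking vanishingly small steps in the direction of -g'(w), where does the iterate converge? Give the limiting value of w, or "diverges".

g'(w) = -9(w - 1)(w + 3), so g'(0) = 27.
Gradient descent moves in the -g' direction, i.e. w is decreasing.
The nearest critical point in that direction is w = -3, where g'' = 36 > 0 (a local minimum). The iterate converges there.

-3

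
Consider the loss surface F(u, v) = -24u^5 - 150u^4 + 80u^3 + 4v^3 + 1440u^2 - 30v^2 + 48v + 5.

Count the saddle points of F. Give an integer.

F separates as a function of u plus a function of v, so ∇F=0 decouples.
∂F/∂u = -120u(u - 2)(u + 3)(u + 4) = 0 at u ∈ {-4, -3, 0, 2}; ∂F/∂v = 12(v - 4)(v - 1) = 0 at v ∈ {1, 4}.
The Hessian is diagonal: diag(F_uu, F_vv). Second derivatives: F_uu(-4)=2880, F_uu(-3)=-1800, F_uu(0)=2880, F_uu(2)=-7200; F_vv(1)=-36, F_vv(4)=36.
Saddle points occur where the two diagonal entries have opposite signs: (-4, 1), (-3, 4), (0, 1), (2, 4). Count: 4.

4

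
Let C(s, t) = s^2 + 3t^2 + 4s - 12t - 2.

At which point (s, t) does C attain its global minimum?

C(s,t) separates as P(s) + Q(t) − 2, so its minimum is min P + min Q − 2.
P'(s) = 2s + 4 vanishes at s ∈ {-2}; Q'(t) = 6(t - 2) vanishes at t ∈ {2}.
Local minima of P (where P''>0): P(-2)=-4. Local minima of Q: Q(2)=-12.
So the global minimum of C is P(-2) + Q(2) − 2 = -4 − 12 − 2 = -18, attained at (-2, 2).

(-2, 2)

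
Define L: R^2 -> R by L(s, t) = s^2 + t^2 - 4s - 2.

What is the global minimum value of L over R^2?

L(s,t) separates as P(s) + Q(t) − 2, so its minimum is min P + min Q − 2.
P'(s) = 2s - 4 vanishes at s ∈ {2}; Q'(t) = 2t vanishes at t ∈ {0}.
Local minima of P (where P''>0): P(2)=-4. Local minima of Q: Q(0)=0.
So the global minimum of L is P(2) + Q(0) − 2 = -4 + 0 − 2 = -6, attained at (2, 0).

-6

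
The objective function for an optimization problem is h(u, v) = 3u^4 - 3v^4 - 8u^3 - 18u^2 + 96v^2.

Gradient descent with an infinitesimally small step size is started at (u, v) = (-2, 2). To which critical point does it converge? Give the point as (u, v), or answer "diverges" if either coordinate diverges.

(-1, 0)

h is separable, so gradient descent decouples: u follows -∂h/∂u, v follows -∂h/∂v.
∂h/∂u = 12u(u - 3)(u + 1); at u=-2 this is -120, so u increases.
∂h/∂v = -12v(v - 4)(v + 4); at v=2 this is 288, so v decreases.
u converges to its nearest critical value -1 (a local min of the u-part); v converges to 0. The iterate converges to (-1, 0).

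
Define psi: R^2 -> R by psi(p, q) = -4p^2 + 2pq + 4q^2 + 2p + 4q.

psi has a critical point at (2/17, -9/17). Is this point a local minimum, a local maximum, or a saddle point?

saddle point

The Hessian of psi is constant: H = [[-8, 2], [2, 8]].
det(H) = (-8)·8 − 2² = -68.
Since det(H) < 0, H is indefinite and the critical point is a saddle point.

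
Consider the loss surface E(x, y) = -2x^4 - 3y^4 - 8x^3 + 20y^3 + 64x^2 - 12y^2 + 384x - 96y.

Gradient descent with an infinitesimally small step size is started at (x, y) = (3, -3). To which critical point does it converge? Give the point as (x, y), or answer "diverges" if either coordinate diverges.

E is separable, so gradient descent decouples: x follows -∂E/∂x, y follows -∂E/∂y.
∂E/∂x = -8(x - 4)(x + 3)(x + 4); at x=3 this is 336, so x decreases.
∂E/∂y = -12(y - 4)(y - 2)(y + 1); at y=-3 this is 840, so y decreases.
The y-coordinate has no critical point in that direction and runs off to infinity.

diverges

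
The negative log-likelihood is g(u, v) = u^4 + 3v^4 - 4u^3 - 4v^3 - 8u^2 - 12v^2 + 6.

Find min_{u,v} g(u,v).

g(u,v) separates as P(u) + Q(v) + 6, so its minimum is min P + min Q + 6.
P'(u) = 4u(u - 4)(u + 1) vanishes at u ∈ {-1, 0, 4}; Q'(v) = 12v(v - 2)(v + 1) vanishes at v ∈ {-1, 0, 2}.
Local minima of P (where P''>0): P(-1)=-3, P(4)=-128. Local minima of Q: Q(-1)=-5, Q(2)=-32.
So the global minimum of g is P(4) + Q(2) + 6 = -128 − 32 + 6 = -154, attained at (4, 2).

-154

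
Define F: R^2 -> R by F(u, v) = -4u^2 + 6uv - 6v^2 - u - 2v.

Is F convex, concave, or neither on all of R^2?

F is quadratic, so its Hessian is the constant matrix H = [[-8, 6], [6, -12]].
det(H) = 60, tr(H) = -20.
det(H) > 0 and tr(H) < 0, so H is negative definite everywhere: concave.

concave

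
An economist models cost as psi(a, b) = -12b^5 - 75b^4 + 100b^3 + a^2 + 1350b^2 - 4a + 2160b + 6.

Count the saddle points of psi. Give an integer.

2

psi separates as a function of a plus a function of b, so ∇psi=0 decouples.
∂psi/∂a = 2(a - 2) = 0 at a ∈ {2}; ∂psi/∂b = -60(b - 3)(b + 1)(b + 3)(b + 4) = 0 at b ∈ {-4, -3, -1, 3}.
The Hessian is diagonal: diag(psi_aa, psi_bb). Second derivatives: psi_aa(2)=2; psi_bb(-4)=1260, psi_bb(-3)=-720, psi_bb(-1)=1440, psi_bb(3)=-10080.
Saddle points occur where the two diagonal entries have opposite signs: (2, -3), (2, 3). Count: 2.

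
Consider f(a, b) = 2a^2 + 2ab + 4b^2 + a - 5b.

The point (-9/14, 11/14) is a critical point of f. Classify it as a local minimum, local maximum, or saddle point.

The Hessian of f is constant: H = [[4, 2], [2, 8]].
det(H) = 4·8 − 2² = 28.
det(H) > 0 and tr(H) = 12 > 0, so H is positive definite and the point is a local minimum.

local minimum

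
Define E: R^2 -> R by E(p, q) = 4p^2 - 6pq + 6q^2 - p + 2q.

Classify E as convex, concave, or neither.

convex

E is quadratic, so its Hessian is the constant matrix H = [[8, -6], [-6, 12]].
det(H) = 60, tr(H) = 20.
det(H) > 0 and tr(H) > 0, so H is positive definite everywhere: convex.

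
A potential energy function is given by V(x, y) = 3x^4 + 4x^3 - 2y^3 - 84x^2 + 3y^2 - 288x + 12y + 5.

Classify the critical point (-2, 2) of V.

The mixed partial ∂²V/∂x∂y is 0, so the Hessian at any point is diag(V_xx, V_yy) = diag(12(3x^2 + 2x - 14), 6(-2y + 1)).
At (-2, 2): H = diag(-72, -18).
Both eigenvalues are negative, so H is negative definite: a local maximum.

local maximum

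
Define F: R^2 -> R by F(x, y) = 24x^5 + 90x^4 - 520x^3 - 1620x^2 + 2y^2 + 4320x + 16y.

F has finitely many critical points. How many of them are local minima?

F separates as a function of x plus a function of y, so ∇F=0 decouples.
∂F/∂x = 120(x - 3)(x - 1)(x + 3)(x + 4) = 0 at x ∈ {-4, -3, 1, 3}; ∂F/∂y = 4(y + 4) = 0 at y ∈ {-4}.
The Hessian is diagonal: diag(F_xx, F_yy). Second derivatives: F_xx(-4)=-4200, F_xx(-3)=2880, F_xx(1)=-4800, F_xx(3)=10080; F_yy(-4)=4.
Local minima occur where both diagonal entries positive: (-3, -4), (3, -4). Count: 2.

2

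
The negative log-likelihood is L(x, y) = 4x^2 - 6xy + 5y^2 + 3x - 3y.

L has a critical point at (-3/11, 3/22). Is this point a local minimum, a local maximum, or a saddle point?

local minimum

The Hessian of L is constant: H = [[8, -6], [-6, 10]].
det(H) = 8·10 − (-6)² = 44.
det(H) > 0 and tr(H) = 18 > 0, so H is positive definite and the point is a local minimum.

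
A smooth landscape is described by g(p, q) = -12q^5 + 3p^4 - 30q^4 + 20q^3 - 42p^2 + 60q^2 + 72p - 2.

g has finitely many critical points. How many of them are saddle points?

6

g separates as a function of p plus a function of q, so ∇g=0 decouples.
∂g/∂p = 12(p - 2)(p - 1)(p + 3) = 0 at p ∈ {-3, 1, 2}; ∂g/∂q = -60q(q - 1)(q + 1)(q + 2) = 0 at q ∈ {-2, -1, 0, 1}.
The Hessian is diagonal: diag(g_pp, g_qq). Second derivatives: g_pp(-3)=240, g_pp(1)=-48, g_pp(2)=60; g_qq(-2)=360, g_qq(-1)=-120, g_qq(0)=120, g_qq(1)=-360.
Saddle points occur where the two diagonal entries have opposite signs: (-3, -1), (-3, 1), (1, -2), (1, 0), (2, -1), (2, 1). Count: 6.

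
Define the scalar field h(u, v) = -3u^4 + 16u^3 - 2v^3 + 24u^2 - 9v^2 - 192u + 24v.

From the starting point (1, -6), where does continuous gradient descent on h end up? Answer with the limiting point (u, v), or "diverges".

h is separable, so gradient descent decouples: u follows -∂h/∂u, v follows -∂h/∂v.
∂h/∂u = -12(u - 4)(u - 2)(u + 2); at u=1 this is -108, so u increases.
∂h/∂v = -6(v - 1)(v + 4); at v=-6 this is -84, so v increases.
u converges to its nearest critical value 2 (a local min of the u-part); v converges to -4. The iterate converges to (2, -4).

(2, -4)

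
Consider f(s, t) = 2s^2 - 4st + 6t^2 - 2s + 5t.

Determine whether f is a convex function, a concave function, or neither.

convex

f is quadratic, so its Hessian is the constant matrix H = [[4, -4], [-4, 12]].
det(H) = 32, tr(H) = 16.
det(H) > 0 and tr(H) > 0, so H is positive definite everywhere: convex.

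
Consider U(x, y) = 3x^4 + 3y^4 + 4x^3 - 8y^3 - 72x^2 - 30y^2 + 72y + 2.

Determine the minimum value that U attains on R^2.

-790

U(x,y) separates as P(x) + Q(y) + 2, so its minimum is min P + min Q + 2.
P'(x) = 12x(x - 3)(x + 4) vanishes at x ∈ {-4, 0, 3}; Q'(y) = 12(y - 3)(y - 1)(y + 2) vanishes at y ∈ {-2, 1, 3}.
Local minima of P (where P''>0): P(-4)=-640, P(3)=-297. Local minima of Q: Q(-2)=-152, Q(3)=-27.
So the global minimum of U is P(-4) + Q(-2) + 2 = -640 − 152 + 2 = -790, attained at (-4, -2).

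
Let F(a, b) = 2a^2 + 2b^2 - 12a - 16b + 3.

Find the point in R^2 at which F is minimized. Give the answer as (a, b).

F(a,b) separates as P(a) + Q(b) + 3, so its minimum is min P + min Q + 3.
P'(a) = 4a - 12 vanishes at a ∈ {3}; Q'(b) = 4b - 16 vanishes at b ∈ {4}.
Local minima of P (where P''>0): P(3)=-18. Local minima of Q: Q(4)=-32.
So the global minimum of F is P(3) + Q(4) + 3 = -18 − 32 + 3 = -47, attained at (3, 4).

(3, 4)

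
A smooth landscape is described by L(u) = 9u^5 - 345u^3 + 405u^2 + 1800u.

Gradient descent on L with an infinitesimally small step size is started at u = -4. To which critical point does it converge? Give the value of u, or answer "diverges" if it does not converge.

-1

L'(u) = 45(u - 4)(u - 2)(u + 1)(u + 5), so L'(-4) = -6480.
Gradient descent moves in the -L' direction, i.e. u is increasing.
The nearest critical point in that direction is u = -1, where L'' = 2700 > 0 (a local minimum). The iterate converges there.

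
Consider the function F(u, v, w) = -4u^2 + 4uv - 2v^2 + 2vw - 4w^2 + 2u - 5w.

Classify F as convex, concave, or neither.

concave

F is quadratic, so its Hessian is the constant matrix H = [[-8, 4, 0], [4, -4, 2], [0, 2, -8]].
Leading principal minors: -8, 16, -96.
Signs alternate −, +, − ⇒ H ≺ 0 ⇒ concave.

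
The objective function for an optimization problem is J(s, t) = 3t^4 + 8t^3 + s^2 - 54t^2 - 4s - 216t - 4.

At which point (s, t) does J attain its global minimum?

J(s,t) separates as P(s) + Q(t) − 4, so its minimum is min P + min Q − 4.
P'(s) = 2s - 4 vanishes at s ∈ {2}; Q'(t) = 12(t - 3)(t + 2)(t + 3) vanishes at t ∈ {-3, -2, 3}.
Local minima of P (where P''>0): P(2)=-4. Local minima of Q: Q(-3)=189, Q(3)=-675.
So the global minimum of J is P(2) + Q(3) − 4 = -4 − 675 − 4 = -683, attained at (2, 3).

(2, 3)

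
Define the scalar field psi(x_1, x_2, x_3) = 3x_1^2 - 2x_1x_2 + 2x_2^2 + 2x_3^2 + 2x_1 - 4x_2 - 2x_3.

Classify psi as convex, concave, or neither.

convex

psi is quadratic, so its Hessian is the constant matrix H = [[6, -2, 0], [-2, 4, 0], [0, 0, 4]].
Leading principal minors: 6, 20, 80.
All positive ⇒ H ≻ 0 ⇒ convex.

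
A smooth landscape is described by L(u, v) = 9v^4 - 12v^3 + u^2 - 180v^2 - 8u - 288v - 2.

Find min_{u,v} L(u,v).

-2514

L(u,v) separates as P(u) + Q(v) − 2, so its minimum is min P + min Q − 2.
P'(u) = 2u - 8 vanishes at u ∈ {4}; Q'(v) = 36(v - 4)(v + 1)(v + 2) vanishes at v ∈ {-2, -1, 4}.
Local minima of P (where P''>0): P(4)=-16. Local minima of Q: Q(-2)=96, Q(4)=-2496.
So the global minimum of L is P(4) + Q(4) − 2 = -16 − 2496 − 2 = -2514, attained at (4, 4).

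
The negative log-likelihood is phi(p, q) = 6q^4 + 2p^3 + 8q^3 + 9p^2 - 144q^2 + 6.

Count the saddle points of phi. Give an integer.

phi separates as a function of p plus a function of q, so ∇phi=0 decouples.
∂phi/∂p = 6p(p + 3) = 0 at p ∈ {-3, 0}; ∂phi/∂q = 24q(q - 3)(q + 4) = 0 at q ∈ {-4, 0, 3}.
The Hessian is diagonal: diag(phi_pp, phi_qq). Second derivatives: phi_pp(-3)=-18, phi_pp(0)=18; phi_qq(-4)=672, phi_qq(0)=-288, phi_qq(3)=504.
Saddle points occur where the two diagonal entries have opposite signs: (-3, -4), (-3, 3), (0, 0). Count: 3.

3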